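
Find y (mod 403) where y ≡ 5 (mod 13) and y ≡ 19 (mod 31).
M = 13 × 31 = 403. M₁ = 31, y₁ ≡ 8 (mod 13). M₂ = 13, y₂ ≡ 12 (mod 31). y = 5×31×8 + 19×13×12 ≡ 174 (mod 403)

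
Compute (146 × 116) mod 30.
16

(146 × 116) = 16936
16936 mod 30 = 16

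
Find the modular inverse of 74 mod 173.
74^(-1) ≡ 166 (mod 173). Verification: 74 × 166 = 12284 ≡ 1 (mod 173)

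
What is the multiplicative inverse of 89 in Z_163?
89^(-1) ≡ 11 (mod 163). Verification: 89 × 11 = 979 ≡ 1 (mod 163)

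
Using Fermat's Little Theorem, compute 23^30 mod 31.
By Fermat's Little Theorem, 23^{30} ≡ 1 (mod 31) since 31 is prime and gcd(23, 31) = 1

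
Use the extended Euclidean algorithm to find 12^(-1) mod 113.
Extended GCD: 12(-47) + 113(5) = 1. So 12^(-1) ≡ 66 ≡ 66 (mod 113). Verify: 12 × 66 = 792 ≡ 1 (mod 113)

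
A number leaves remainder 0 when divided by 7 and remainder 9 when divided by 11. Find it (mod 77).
M = 7 × 11 = 77. M₁ = 11, y₁ ≡ 2 (mod 7). M₂ = 7, y₂ ≡ 8 (mod 11). n = 0×11×2 + 9×7×8 ≡ 42 (mod 77)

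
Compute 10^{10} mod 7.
4

Using successive squaring:
Binary expansion of 10: 1010
Powers of 10 mod 7 (each is the square of the previous):
  10^1 ≡ 3 (mod 7)
  10^2 ≡ 3² = 9 ≡ 2 (mod 7)
  10^4 ≡ 2² = 4 ≡ 4 (mod 7)
  10^8 ≡ 4² = 16 ≡ 2 (mod 7)
10 = 8 + 2, so 10^10 = 10^8 × 10^2 ≡ 2 × 2 (mod 7)
Multiplying step by step:
  2 × 2 = 4 ≡ 4 (mod 7)
Result: 10^10 ≡ 4 (mod 7)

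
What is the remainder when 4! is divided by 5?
By Wilson's theorem, (4)! ≡ -1 ≡ 4 (mod 5)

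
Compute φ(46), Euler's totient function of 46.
22

Prime factorization: 46 = 2 × 23
Using the formula φ(n) = n × Π(1 - 1/p) for each prime factor p:
φ(46) = 46 × (1 - 1/2) × (1 - 1/23)
φ(46) = 22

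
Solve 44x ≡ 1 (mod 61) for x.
44^(-1) ≡ 43 (mod 61). Verification: 44 × 43 = 1892 ≡ 1 (mod 61)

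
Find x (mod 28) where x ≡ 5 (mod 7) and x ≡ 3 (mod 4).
M = 7 × 4 = 28. M₁ = 4, y₁ ≡ 2 (mod 7). M₂ = 7, y₂ ≡ 3 (mod 4). x = 5×4×2 + 3×7×3 ≡ 19 (mod 28)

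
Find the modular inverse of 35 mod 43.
35^(-1) ≡ 16 (mod 43). Verification: 35 × 16 = 560 ≡ 1 (mod 43)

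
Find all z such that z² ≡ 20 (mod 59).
The square roots of 20 mod 59 are 16 and 43. Verify: 16² = 256 ≡ 20 (mod 59)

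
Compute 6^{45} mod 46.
6

Using successive squaring:
Binary expansion of 45: 101101
Powers of 6 mod 46 (each is the square of the previous):
  6^1 ≡ 6 (mod 46)
  6^2 ≡ 6² = 36 ≡ 36 (mod 46)
  6^4 ≡ 36² = 1296 ≡ 8 (mod 46)
  6^8 ≡ 8² = 64 ≡ 18 (mod 46)
  6^16 ≡ 18² = 324 ≡ 2 (mod 46)
  6^32 ≡ 2² = 4 ≡ 4 (mod 46)
45 = 32 + 8 + 4 + 1, so 6^45 = 6^32 × 6^8 × 6^4 × 6^1 ≡ 4 × 18 × 8 × 6 (mod 46)
Multiplying step by step:
  4 × 18 = 72 ≡ 26 (mod 46)
  26 × 8 = 208 ≡ 24 (mod 46)
  24 × 6 = 144 ≡ 6 (mod 46)
Result: 6^45 ≡ 6 (mod 46)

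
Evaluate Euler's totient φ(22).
10

Prime factorization: 22 = 2 × 11
Using the formula φ(n) = n × Π(1 - 1/p) for each prime factor p:
φ(22) = 22 × (1 - 1/2) × (1 - 1/11)
φ(22) = 10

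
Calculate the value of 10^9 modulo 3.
10 ≡ 1 (mod 3). 9 = 8 + 1 (binary 1001). Repeated squaring mod 3: 1^1 ≡ 1; 1^2 ≡ 1² = 1 ≡ 1; 1^4 ≡ 1² = 1 ≡ 1; 1^8 ≡ 1² = 1 ≡ 1. Multiply: 10^9 ≡ 1^8 × 1^1 ≡ 1 × 1 (mod 3): 1 × 1 = 1 ≡ 1. So 10^9 ≡ 1 (mod 3).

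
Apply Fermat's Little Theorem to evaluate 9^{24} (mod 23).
12

By Fermat's Little Theorem, a^(p-1) ≡ 1 (mod p) for prime p and gcd(a, p) = 1
Here p = 23, so 9^22 ≡ 1 (mod 23)
We can reduce the exponent: 24 mod 22 = 2
So 9^24 ≡ 9^2 (mod 23)
Computing: 9^2 mod 23 = 12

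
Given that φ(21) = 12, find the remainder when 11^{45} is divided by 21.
By Euler: 11^{12} ≡ 1 (mod 21) since gcd(11, 21) = 1. 45 = 3×12 + 9. So 11^{45} ≡ 11^{9} ≡ 8 (mod 21)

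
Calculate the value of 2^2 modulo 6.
2 = 2 (binary 10). Repeated squaring mod 6: 2^1 ≡ 2; 2^2 ≡ 2² = 4 ≡ 4. So 2^2 ≡ 4 (mod 6).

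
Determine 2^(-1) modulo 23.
2^(-1) ≡ 12 (mod 23). Verification: 2 × 12 = 24 ≡ 1 (mod 23)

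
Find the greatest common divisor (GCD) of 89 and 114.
1

Using the Euclidean algorithm:
89 = 0 × 114 + 89
114 = 1 × 89 + 25
89 = 3 × 25 + 14
25 = 1 × 14 + 11
14 = 1 × 11 + 3
11 = 3 × 3 + 2
3 = 1 × 2 + 1
2 = 2 × 1 + 0

GCD(89, 114) = 1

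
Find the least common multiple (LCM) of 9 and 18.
18

First find GCD(9, 18) using the Euclidean algorithm:
9 = 0 × 18 + 9
18 = 2 × 9 + 0
GCD(9, 18) = 9

LCM formula: LCM(a, b) = (a × b) / GCD(a, b)
LCM(9, 18) = (9 × 18) / 9
LCM(9, 18) = 162 / 9
LCM(9, 18) = 18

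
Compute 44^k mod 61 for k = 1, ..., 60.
g^1, g^2, ..., g^{60} mod 61: {44, 45, 28, 12, 40, 52, 31, 22, 53, 14, 6, 20, 26, 46, 11, 57, 7, 3, 10, 13, 23, 36, 59, 34, 32, 5, 37, 42, 18, 60, 17, 16, 33, 49, 21, 9, 30, 39, 8, 47, 55, 41, 35, 15, 50, 4, 54, 58, 51, 48, 38, 25, 2, 27, 29, 56, 24, 19, 43, 1}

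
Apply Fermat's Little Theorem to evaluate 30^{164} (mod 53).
1

By Fermat's Little Theorem, a^(p-1) ≡ 1 (mod p) for prime p and gcd(a, p) = 1
Here p = 53, so 30^52 ≡ 1 (mod 53)
We can reduce the exponent: 164 mod 52 = 8
So 30^164 ≡ 30^8 (mod 53)
Computing: 30^8 mod 53 = 1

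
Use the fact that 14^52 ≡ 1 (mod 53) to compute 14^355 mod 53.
By Fermat: 14^{52} ≡ 1 (mod 53). 355 ≡ 43 (mod 52). So 14^{355} ≡ 14^{43} ≡ 48 (mod 53)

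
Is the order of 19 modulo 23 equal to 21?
No, the actual order is 22, not 21.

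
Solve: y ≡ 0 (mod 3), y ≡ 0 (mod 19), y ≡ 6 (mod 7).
M = 3 × 19 × 7 = 399. M₁ = 133, y₁ ≡ 1 (mod 3). M₂ = 21, y₂ ≡ 10 (mod 19). M₃ = 57, y₃ ≡ 1 (mod 7). y = 0×133×1 + 0×21×10 + 6×57×1 ≡ 342 (mod 399)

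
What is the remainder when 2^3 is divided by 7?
3 = 2 + 1 (binary 11). Repeated squaring mod 7: 2^1 ≡ 2; 2^2 ≡ 2² = 4 ≡ 4. Multiply: 2^3 = 2^2 × 2^1 ≡ 4 × 2 (mod 7): 4 × 2 = 8 ≡ 1. So 2^3 ≡ 1 (mod 7).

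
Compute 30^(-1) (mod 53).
23

Using Extended Euclidean Algorithm:
gcd(30, 53) = 1
Bezout coefficients: 30 × 23 + 53 × -13 = 1
So 30 × 23 ≡ 1 (mod 53)
The inverse is 23 mod 53 = 23
Verification: 30 × 23 = 690 = 13 × 53 + 1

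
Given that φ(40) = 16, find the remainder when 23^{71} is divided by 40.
By Euler: 23^{16} ≡ 1 (mod 40) since gcd(23, 40) = 1. 71 = 4×16 + 7. So 23^{71} ≡ 23^{7} ≡ 7 (mod 40)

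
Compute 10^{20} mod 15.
10

Using successive squaring:
Binary expansion of 20: 10100
Powers of 10 mod 15 (each is the square of the previous):
  10^1 ≡ 10 (mod 15)
  10^2 ≡ 10² = 100 ≡ 10 (mod 15)
  10^4 ≡ 10² = 100 ≡ 10 (mod 15)
  10^8 ≡ 10² = 100 ≡ 10 (mod 15)
  10^16 ≡ 10² = 100 ≡ 10 (mod 15)
20 = 16 + 4, so 10^20 = 10^16 × 10^4 ≡ 10 × 10 (mod 15)
Multiplying step by step:
  10 × 10 = 100 ≡ 10 (mod 15)
Result: 10^20 ≡ 10 (mod 15)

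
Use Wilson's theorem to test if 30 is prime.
(29)! mod 30 = 0. Since 0 ≢ -1 (mod 30), 30 is not prime.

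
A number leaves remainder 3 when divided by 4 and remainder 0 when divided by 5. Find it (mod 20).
M = 4 × 5 = 20. M₁ = 5, y₁ ≡ 1 (mod 4). M₂ = 4, y₂ ≡ 4 (mod 5). r = 3×5×1 + 0×4×4 ≡ 15 (mod 20)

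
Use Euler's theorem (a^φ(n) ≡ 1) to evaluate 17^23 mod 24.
By Euler: 17^{8} ≡ 1 (mod 24) since gcd(17, 24) = 1. 23 = 2×8 + 7. So 17^{23} ≡ 17^{7} ≡ 17 (mod 24)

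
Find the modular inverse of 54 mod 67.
54^(-1) ≡ 36 (mod 67). Verification: 54 × 36 = 1944 ≡ 1 (mod 67)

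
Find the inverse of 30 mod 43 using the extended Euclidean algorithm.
Extended GCD: 30(-10) + 43(7) = 1. So 30^(-1) ≡ 33 ≡ 33 (mod 43). Verify: 30 × 33 = 990 ≡ 1 (mod 43)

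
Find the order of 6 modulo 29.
Powers of 6 mod 29: 6^1≡6, 6^2≡7, 6^3≡13, 6^4≡20, 6^5≡4, 6^6≡24, 6^7≡28, 6^8≡23, 6^9≡22, 6^10≡16, 6^11≡9, 6^12≡25, 6^13≡5, 6^14≡1. Order = 14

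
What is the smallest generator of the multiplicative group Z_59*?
p - 1 = 58 has prime divisors 2, 29. h is a primitive root mod 59 iff h^(58/q) ≢ 1 (mod 59) for each such q.
h = 2: 2^29 ≡ 58, 2^2 ≡ 4 (mod 59); none is 1, so 2 has order 58 and is a primitive root.
The smallest primitive root mod 59 is g = 2.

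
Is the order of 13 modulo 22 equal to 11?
No, the actual order is 10, not 11.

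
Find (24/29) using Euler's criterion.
(24/29) = 24^{14} mod 29 = 1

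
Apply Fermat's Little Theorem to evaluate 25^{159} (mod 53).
43

By Fermat's Little Theorem, a^(p-1) ≡ 1 (mod p) for prime p and gcd(a, p) = 1
Here p = 53, so 25^52 ≡ 1 (mod 53)
We can reduce the exponent: 159 mod 52 = 3
So 25^159 ≡ 25^3 (mod 53)
Computing: 25^3 mod 53 = 43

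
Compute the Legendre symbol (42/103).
(42/103) = 42^{51} mod 103 = -1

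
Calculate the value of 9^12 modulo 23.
Using repeated squaring. 12 = 8 + 4 (binary 1100). Repeated squaring mod 23: 9^1 ≡ 9; 9^2 ≡ 9² = 81 ≡ 12; 9^4 ≡ 12² = 144 ≡ 6; 9^8 ≡ 6² = 36 ≡ 13. Multiply: 9^12 = 9^8 × 9^4 ≡ 13 × 6 (mod 23): 13 × 6 = 78 ≡ 9. So 9^12 ≡ 9 (mod 23).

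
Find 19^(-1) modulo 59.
28

Using Extended Euclidean Algorithm:
gcd(19, 59) = 1
Bezout coefficients: 19 × 28 + 59 × -9 = 1
So 19 × 28 ≡ 1 (mod 59)
The inverse is 28 mod 59 = 28
Verification: 19 × 28 = 532 = 9 × 59 + 1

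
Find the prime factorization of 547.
547

Divide by primes starting from smallest:
547 ÷ 547 = 1

547 = 547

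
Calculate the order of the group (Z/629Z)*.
576

Prime factorization: 629 = 17 × 37
Using the formula φ(n) = n × Π(1 - 1/p) for each prime factor p:
φ(629) = 629 × (1 - 1/17) × (1 - 1/37)
φ(629) = 576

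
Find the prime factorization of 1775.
5^2 × 71

Divide by primes starting from smallest:
1775 ÷ 5 = 355
355 ÷ 5 = 71
71 ÷ 71 = 1

1775 = 5^2 × 71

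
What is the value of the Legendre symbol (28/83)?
(28/83) = 28^{41} mod 83 = 1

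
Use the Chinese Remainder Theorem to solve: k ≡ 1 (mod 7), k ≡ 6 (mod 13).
M = 7 × 13 = 91. M₁ = 13, y₁ ≡ 6 (mod 7). M₂ = 7, y₂ ≡ 2 (mod 13). k = 1×13×6 + 6×7×2 ≡ 71 (mod 91)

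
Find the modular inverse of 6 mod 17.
6^(-1) ≡ 3 (mod 17). Verification: 6 × 3 = 18 ≡ 1 (mod 17)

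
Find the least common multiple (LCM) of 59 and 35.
2065

First find GCD(59, 35) using the Euclidean algorithm:
59 = 1 × 35 + 24
35 = 1 × 24 + 11
24 = 2 × 11 + 2
11 = 5 × 2 + 1
2 = 2 × 1 + 0
GCD(59, 35) = 1

LCM formula: LCM(a, b) = (a × b) / GCD(a, b)
LCM(59, 35) = (59 × 35) / 1
LCM(59, 35) = 2065 / 1
LCM(59, 35) = 2065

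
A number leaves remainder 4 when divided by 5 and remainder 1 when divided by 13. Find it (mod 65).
M = 5 × 13 = 65. M₁ = 13, y₁ ≡ 2 (mod 5). M₂ = 5, y₂ ≡ 8 (mod 13). y = 4×13×2 + 1×5×8 ≡ 14 (mod 65)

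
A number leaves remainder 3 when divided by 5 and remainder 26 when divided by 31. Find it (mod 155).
M = 5 × 31 = 155. M₁ = 31, y₁ ≡ 1 (mod 5). M₂ = 5, y₂ ≡ 25 (mod 31). y = 3×31×1 + 26×5×25 ≡ 88 (mod 155)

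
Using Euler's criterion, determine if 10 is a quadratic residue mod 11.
By Euler's criterion: 10^{5} ≡ 10 (mod 11). Since this equals -1 (≡ 10), 10 is not a QR.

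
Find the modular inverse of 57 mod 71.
57^(-1) ≡ 5 (mod 71). Verification: 57 × 5 = 285 ≡ 1 (mod 71)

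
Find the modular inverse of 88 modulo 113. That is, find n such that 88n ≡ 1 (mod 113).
9

Using Extended Euclidean Algorithm:
gcd(88, 113) = 1
Bezout coefficients: 88 × 9 + 113 × -7 = 1
So 88 × 9 ≡ 1 (mod 113)
The inverse is 9 mod 113 = 9
Verification: 88 × 9 = 792 = 7 × 113 + 1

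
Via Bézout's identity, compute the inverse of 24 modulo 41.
Extended GCD: 24(12) + 41(-7) = 1. So 24^(-1) ≡ 12 ≡ 12 (mod 41). Verify: 24 × 12 = 288 ≡ 1 (mod 41)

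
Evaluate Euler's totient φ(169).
156

Prime factorization: 169 = 13^2
Using the formula φ(n) = n × Π(1 - 1/p) for each prime factor p:
φ(169) = 169 × (1 - 1/13)
φ(169) = 156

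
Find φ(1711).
1624

Prime factorization: 1711 = 29 × 59
Using the formula φ(n) = n × Π(1 - 1/p) for each prime factor p:
φ(1711) = 1711 × (1 - 1/29) × (1 - 1/59)
φ(1711) = 1624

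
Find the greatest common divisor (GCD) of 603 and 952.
1

Using the Euclidean algorithm:
603 = 0 × 952 + 603
952 = 1 × 603 + 349
603 = 1 × 349 + 254
349 = 1 × 254 + 95
254 = 2 × 95 + 64
95 = 1 × 64 + 31
64 = 2 × 31 + 2
31 = 15 × 2 + 1
2 = 2 × 1 + 0

GCD(603, 952) = 1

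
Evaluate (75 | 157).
(75/157) = 75^{78} mod 157 = 1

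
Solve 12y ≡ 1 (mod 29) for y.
12^(-1) ≡ 17 (mod 29). Verification: 12 × 17 = 204 ≡ 1 (mod 29)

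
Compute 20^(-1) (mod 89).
49

Using Extended Euclidean Algorithm:
gcd(20, 89) = 1
Bezout coefficients: 20 × -40 + 89 × 9 = 1
So 20 × -40 ≡ 1 (mod 89)
The inverse is -40 mod 89 = 49
Verification: 20 × 49 = 980 = 11 × 89 + 1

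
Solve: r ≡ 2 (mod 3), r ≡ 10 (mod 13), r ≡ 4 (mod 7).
M = 3 × 13 × 7 = 273. M₁ = 91, y₁ ≡ 1 (mod 3). M₂ = 21, y₂ ≡ 5 (mod 13). M₃ = 39, y₃ ≡ 2 (mod 7). r = 2×91×1 + 10×21×5 + 4×39×2 ≡ 179 (mod 273)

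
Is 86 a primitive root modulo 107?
p - 1 = 106 has prime divisors 2, 53. Check 86^(106/q) mod 107 for each: 86^(106/2) = 86^53 ≡ 1, 86^(106/53) = 86^2 ≡ 13 (mod 107). Since 86^53 ≡ 1 (mod 107), the order of 86 divides 53 (in fact the order is 53) ≠ 106, so it is not a primitive root.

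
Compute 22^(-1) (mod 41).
22^(-1) ≡ 28 (mod 41). Verification: 22 × 28 = 616 ≡ 1 (mod 41)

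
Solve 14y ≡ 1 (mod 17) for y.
11

Using Extended Euclidean Algorithm:
gcd(14, 17) = 1
Bezout coefficients: 14 × -6 + 17 × 5 = 1
So 14 × -6 ≡ 1 (mod 17)
The inverse is -6 mod 17 = 11
Verification: 14 × 11 = 154 = 9 × 17 + 1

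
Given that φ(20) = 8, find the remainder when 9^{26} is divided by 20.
By Euler: 9^{8} ≡ 1 (mod 20) since gcd(9, 20) = 1. 26 = 3×8 + 2. So 9^{26} ≡ 9^{2} ≡ 1 (mod 20)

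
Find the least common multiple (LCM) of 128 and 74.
4736

First find GCD(128, 74) using the Euclidean algorithm:
128 = 1 × 74 + 54
74 = 1 × 54 + 20
54 = 2 × 20 + 14
20 = 1 × 14 + 6
14 = 2 × 6 + 2
6 = 3 × 2 + 0
GCD(128, 74) = 2

LCM formula: LCM(a, b) = (a × b) / GCD(a, b)
LCM(128, 74) = (128 × 74) / 2
LCM(128, 74) = 9472 / 2
LCM(128, 74) = 4736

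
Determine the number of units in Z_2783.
2420

Prime factorization: 2783 = 11^2 × 23
Using the formula φ(n) = n × Π(1 - 1/p) for each prime factor p:
φ(2783) = 2783 × (1 - 1/11) × (1 - 1/23)
φ(2783) = 2420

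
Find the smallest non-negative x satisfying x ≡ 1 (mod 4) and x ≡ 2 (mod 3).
M = 4 × 3 = 12. M₁ = 3, y₁ ≡ 3 (mod 4). M₂ = 4, y₂ ≡ 1 (mod 3). x = 1×3×3 + 2×4×1 ≡ 5 (mod 12)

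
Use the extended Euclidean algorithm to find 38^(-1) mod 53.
Extended GCD: 38(7) + 53(-5) = 1. So 38^(-1) ≡ 7 ≡ 7 (mod 53). Verify: 38 × 7 = 266 ≡ 1 (mod 53)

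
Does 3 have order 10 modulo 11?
p - 1 = 10 has prime divisors 2, 5. Check 3^(10/q) mod 11 for each: 3^(10/2) = 3^5 ≡ 1, 3^(10/5) = 3^2 ≡ 9 (mod 11). Since 3^5 ≡ 1 (mod 11), the order of 3 divides 5 (in fact the order is 5) ≠ 10, so it is not a primitive root.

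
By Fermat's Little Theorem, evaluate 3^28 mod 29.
By Fermat's Little Theorem, 3^{28} ≡ 1 (mod 29) since 29 is prime and gcd(3, 29) = 1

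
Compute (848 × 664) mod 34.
32

(848 × 664) = 563072
563072 mod 34 = 32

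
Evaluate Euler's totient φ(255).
128

Prime factorization: 255 = 3 × 5 × 17
Using the formula φ(n) = n × Π(1 - 1/p) for each prime factor p:
φ(255) = 255 × (1 - 1/3) × (1 - 1/5) × (1 - 1/17)
φ(255) = 128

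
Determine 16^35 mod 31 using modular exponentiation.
Using Fermat: 16^{30} ≡ 1 (mod 31). 35 ≡ 5 (mod 30). So 16^{35} ≡ 16^{5} ≡ 1 (mod 31)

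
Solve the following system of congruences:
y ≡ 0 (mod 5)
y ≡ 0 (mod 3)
0

Using the Chinese Remainder Theorem:
M = product of moduli = 15
For equation 1: M_1 = 3, 3 ≡ 3 (mod 5), inverse of 3 mod 5 is 2 (check: 3 × 2 = 6 ≡ 1 (mod 5))
For equation 2: M_2 = 5, 5 ≡ 2 (mod 3), inverse of 5 mod 3 is 2 (check: 2 × 2 = 4 ≡ 1 (mod 3))
Combine: y ≡ Σ r_i×M_i×(M_i⁻¹ mod m_i) = 0×3×2 + 0×5×2 = 0 + 0 = 0
0 mod 15 = 0
y ≡ 0 (mod 15)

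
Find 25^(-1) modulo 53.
17

Using Extended Euclidean Algorithm:
gcd(25, 53) = 1
Bezout coefficients: 25 × 17 + 53 × -8 = 1
So 25 × 17 ≡ 1 (mod 53)
The inverse is 17 mod 53 = 17
Verification: 25 × 17 = 425 = 8 × 53 + 1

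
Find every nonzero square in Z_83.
QRs mod 83: {1, 3, 4, 7, 9, 10, 11, 12, 16, 17, 21, 23, 25, 26, 27, 28, 29, 30, 31, 33, 36, 37, 38, 40, 41, 44, 48, 49, 51, 59, 61, 63, 64, 65, 68, 69, 70, 75, 77, 78, 81}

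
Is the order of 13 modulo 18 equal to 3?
Yes, ord_18(13) = 3.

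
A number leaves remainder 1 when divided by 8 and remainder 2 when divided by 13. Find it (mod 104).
M = 8 × 13 = 104. M₁ = 13, y₁ ≡ 5 (mod 8). M₂ = 8, y₂ ≡ 5 (mod 13). k = 1×13×5 + 2×8×5 ≡ 41 (mod 104)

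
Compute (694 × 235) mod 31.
30

(694 × 235) = 163090
163090 mod 31 = 30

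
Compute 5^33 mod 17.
Using Fermat: 5^{16} ≡ 1 (mod 17). 33 ≡ 1 (mod 16). So 5^{33} ≡ 5^{1} ≡ 5 (mod 17)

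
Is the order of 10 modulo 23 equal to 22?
Yes, ord_23(10) = 22.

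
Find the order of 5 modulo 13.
Powers of 5 mod 13: 5^1≡5, 5^2≡12, 5^3≡8, 5^4≡1. Order = 4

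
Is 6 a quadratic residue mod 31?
By Euler's criterion: 6^{15} ≡ 30 (mod 31). Since this equals -1 (≡ 30), 6 is not a QR.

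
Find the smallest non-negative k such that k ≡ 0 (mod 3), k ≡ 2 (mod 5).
12

Using the Chinese Remainder Theorem:
M = product of moduli = 15
For equation 1: M_1 = 5, 5 ≡ 2 (mod 3), inverse of 5 mod 3 is 2 (check: 2 × 2 = 4 ≡ 1 (mod 3))
For equation 2: M_2 = 3, 3 ≡ 3 (mod 5), inverse of 3 mod 5 is 2 (check: 3 × 2 = 6 ≡ 1 (mod 5))
Combine: k ≡ Σ r_i×M_i×(M_i⁻¹ mod m_i) = 0×5×2 + 2×3×2 = 0 + 12 = 12
12 mod 15 = 12
k ≡ 12 (mod 15)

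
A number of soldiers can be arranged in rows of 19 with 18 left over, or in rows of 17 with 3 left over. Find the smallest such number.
M = 19 × 17 = 323. M₁ = 17, y₁ ≡ 9 (mod 19). M₂ = 19, y₂ ≡ 9 (mod 17). m = 18×17×9 + 3×19×9 ≡ 37 (mod 323). The smallest positive such number is 37.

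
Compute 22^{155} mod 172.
108

Using successive squaring:
Binary expansion of 155: 10011011
Powers of 22 mod 172 (each is the square of the previous):
  22^1 ≡ 22 (mod 172)
  22^2 ≡ 22² = 484 ≡ 140 (mod 172)
  22^4 ≡ 140² = 19600 ≡ 164 (mod 172)
  22^8 ≡ 164² = 26896 ≡ 64 (mod 172)
  22^16 ≡ 64² = 4096 ≡ 140 (mod 172)
  22^32 ≡ 140² = 19600 ≡ 164 (mod 172)
  22^64 ≡ 164² = 26896 ≡ 64 (mod 172)
  22^128 ≡ 64² = 4096 ≡ 140 (mod 172)
155 = 128 + 16 + 8 + 2 + 1, so 22^155 = 22^128 × 22^16 × 22^8 × 22^2 × 22^1 ≡ 140 × 140 × 64 × 140 × 22 (mod 172)
Multiplying step by step:
  140 × 140 = 19600 ≡ 164 (mod 172)
  164 × 64 = 10496 ≡ 4 (mod 172)
  4 × 140 = 560 ≡ 44 (mod 172)
  44 × 22 = 968 ≡ 108 (mod 172)
Result: 22^155 ≡ 108 (mod 172)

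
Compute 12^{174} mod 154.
78

Using successive squaring:
Binary expansion of 174: 10101110
Powers of 12 mod 154 (each is the square of the previous):
  12^1 ≡ 12 (mod 154)
  12^2 ≡ 12² = 144 ≡ 144 (mod 154)
  12^4 ≡ 144² = 20736 ≡ 100 (mod 154)
  12^8 ≡ 100² = 10000 ≡ 144 (mod 154)
  12^16 ≡ 144² = 20736 ≡ 100 (mod 154)
  12^32 ≡ 100² = 10000 ≡ 144 (mod 154)
  12^64 ≡ 144² = 20736 ≡ 100 (mod 154)
  12^128 ≡ 100² = 10000 ≡ 144 (mod 154)
174 = 128 + 32 + 8 + 4 + 2, so 12^174 = 12^128 × 12^32 × 12^8 × 12^4 × 12^2 ≡ 144 × 144 × 144 × 100 × 144 (mod 154)
Multiplying step by step:
  144 × 144 = 20736 ≡ 100 (mod 154)
  100 × 144 = 14400 ≡ 78 (mod 154)
  78 × 100 = 7800 ≡ 100 (mod 154)
  100 × 144 = 14400 ≡ 78 (mod 154)
Result: 12^174 ≡ 78 (mod 154)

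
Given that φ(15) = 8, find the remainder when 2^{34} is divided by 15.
By Euler: 2^{8} ≡ 1 (mod 15) since gcd(2, 15) = 1. 34 = 4×8 + 2. So 2^{34} ≡ 2^{2} ≡ 4 (mod 15)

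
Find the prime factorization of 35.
5 × 7

Divide by primes starting from smallest:
35 ÷ 5 = 7
7 ÷ 7 = 1

35 = 5 × 7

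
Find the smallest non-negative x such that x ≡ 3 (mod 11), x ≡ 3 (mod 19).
3

Using the Chinese Remainder Theorem:
M = product of moduli = 209
For equation 1: M_1 = 19, 19 ≡ 8 (mod 11), inverse of 19 mod 11 is 7 (check: 8 × 7 = 56 ≡ 1 (mod 11))
For equation 2: M_2 = 11, 11 ≡ 11 (mod 19), inverse of 11 mod 19 is 7 (check: 11 × 7 = 77 ≡ 1 (mod 19))
Combine: x ≡ Σ r_i×M_i×(M_i⁻¹ mod m_i) = 3×19×7 + 3×11×7 = 399 + 231 = 630
630 mod 209 = 3
x ≡ 3 (mod 209)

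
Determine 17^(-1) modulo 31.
17^(-1) ≡ 11 (mod 31). Verification: 17 × 11 = 187 ≡ 1 (mod 31)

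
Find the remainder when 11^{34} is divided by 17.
By Fermat: 11^{16} ≡ 1 (mod 17). 34 = 2×16 + 2. So 11^{34} ≡ 11^{2} ≡ 2 (mod 17)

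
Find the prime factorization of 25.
5^2

Divide by primes starting from smallest:
25 ÷ 5 = 5
5 ÷ 5 = 1

25 = 5^2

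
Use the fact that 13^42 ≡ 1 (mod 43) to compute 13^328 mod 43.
By Fermat: 13^{42} ≡ 1 (mod 43). 328 ≡ 34 (mod 42). So 13^{328} ≡ 13^{34} ≡ 17 (mod 43)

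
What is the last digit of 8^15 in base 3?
Using Fermat: 8^{2} ≡ 1 (mod 3). 15 ≡ 1 (mod 2). So 8^{15} ≡ 8^{1} ≡ 2 (mod 3)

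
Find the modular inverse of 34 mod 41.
34^(-1) ≡ 35 (mod 41). Verification: 34 × 35 = 1190 ≡ 1 (mod 41)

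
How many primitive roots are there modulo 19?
6

The number of primitive roots modulo p is φ(p-1) = φ(18)
φ(18) = 6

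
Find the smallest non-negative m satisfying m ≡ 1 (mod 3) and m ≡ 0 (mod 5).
M = 3 × 5 = 15. M₁ = 5, y₁ ≡ 2 (mod 3). M₂ = 3, y₂ ≡ 2 (mod 5). m = 1×5×2 + 0×3×2 ≡ 10 (mod 15)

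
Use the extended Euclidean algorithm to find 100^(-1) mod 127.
Extended GCD: 100(47) + 127(-37) = 1. So 100^(-1) ≡ 47 ≡ 47 (mod 127). Verify: 100 × 47 = 4700 ≡ 1 (mod 127)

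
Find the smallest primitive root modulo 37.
2

A primitive root g modulo p has order p-1 = 36
Prime divisors of 36: [2, 3]
g is a primitive root iff g^(36/q) ≢ 1 (mod 37) for each prime divisor q
Testing small values:
  g = 2: 2^18 ≡ 36, 2^12 ≡ 26 (mod 37) → none is 1, primitive root!
The smallest primitive root is 2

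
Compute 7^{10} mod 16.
1

Using successive squaring:
Binary expansion of 10: 1010
Powers of 7 mod 16 (each is the square of the previous):
  7^1 ≡ 7 (mod 16)
  7^2 ≡ 7² = 49 ≡ 1 (mod 16)
  7^4 ≡ 1² = 1 ≡ 1 (mod 16)
  7^8 ≡ 1² = 1 ≡ 1 (mod 16)
10 = 8 + 2, so 7^10 = 7^8 × 7^2 ≡ 1 × 1 (mod 16)
Multiplying step by step:
  1 × 1 = 1 ≡ 1 (mod 16)
Result: 7^10 ≡ 1 (mod 16)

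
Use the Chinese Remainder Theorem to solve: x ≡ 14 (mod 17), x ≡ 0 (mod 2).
14

Using the Chinese Remainder Theorem:
M = product of moduli = 34
For equation 1: M_1 = 2, 2 ≡ 2 (mod 17), inverse of 2 mod 17 is 9 (check: 2 × 9 = 18 ≡ 1 (mod 17))
For equation 2: M_2 = 17, 17 ≡ 1 (mod 2), inverse of 17 mod 2 is 1 (check: 1 × 1 = 1 ≡ 1 (mod 2))
Combine: x ≡ Σ r_i×M_i×(M_i⁻¹ mod m_i) = 14×2×9 + 0×17×1 = 252 + 0 = 252
252 mod 34 = 14
x ≡ 14 (mod 34)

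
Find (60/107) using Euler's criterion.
(60/107) = 60^{53} mod 107 = -1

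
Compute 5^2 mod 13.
2 = 2 (binary 10). Repeated squaring mod 13: 5^1 ≡ 5; 5^2 ≡ 5² = 25 ≡ 12. So 5^2 ≡ 12 (mod 13).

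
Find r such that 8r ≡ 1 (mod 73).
8^(-1) ≡ 64 (mod 73). Verification: 8 × 64 = 512 ≡ 1 (mod 73)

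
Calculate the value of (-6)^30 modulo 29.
Using Fermat: (-6)^{28} ≡ 1 (mod 29). 30 ≡ 2 (mod 28). So (-6)^{30} ≡ (-6)^{2} ≡ 7 (mod 29)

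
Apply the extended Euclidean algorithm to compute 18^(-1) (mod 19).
Extended GCD: 18(-1) + 19(1) = 1. So 18^(-1) ≡ 18 ≡ 18 (mod 19). Verify: 18 × 18 = 324 ≡ 1 (mod 19)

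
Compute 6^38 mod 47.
Using repeated squaring. 38 = 32 + 4 + 2 (binary 100110). Repeated squaring mod 47: 6^1 ≡ 6; 6^2 ≡ 6² = 36 ≡ 36; 6^4 ≡ 36² = 1296 ≡ 27; 6^8 ≡ 27² = 729 ≡ 24; 6^16 ≡ 24² = 576 ≡ 12; 6^32 ≡ 12² = 144 ≡ 3. Multiply: 6^38 = 6^32 × 6^4 × 6^2 ≡ 3 × 27 × 36 (mod 47): 3 × 27 = 81 ≡ 34; 34 × 36 = 1224 ≡ 2. So 6^38 ≡ 2 (mod 47).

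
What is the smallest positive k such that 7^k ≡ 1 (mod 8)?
Powers of 7 mod 8: 7^1≡7, 7^2≡1. Order = 2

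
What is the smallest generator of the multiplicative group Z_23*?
p - 1 = 22 has prime divisors 2, 11. h is a primitive root mod 23 iff h^(22/q) ≢ 1 (mod 23) for each such q.
h = 2: 2^11 ≡ 1, 2^2 ≡ 4 (mod 23); 2^11 ≡ 1, so not a primitive root.
h = 3: 3^11 ≡ 1, 3^2 ≡ 9 (mod 23); 3^11 ≡ 1, so not a primitive root.
h = 4: 4^11 ≡ 1, 4^2 ≡ 16 (mod 23); 4^11 ≡ 1, so not a primitive root.
h = 5: 5^11 ≡ 22, 5^2 ≡ 2 (mod 23); none is 1, so 5 has order 22 and is a primitive root.
The smallest primitive root mod 23 is g = 5.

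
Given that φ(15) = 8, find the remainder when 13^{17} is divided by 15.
By Euler: 13^{8} ≡ 1 (mod 15) since gcd(13, 15) = 1. 17 = 2×8 + 1. So 13^{17} ≡ 13^{1} ≡ 13 (mod 15)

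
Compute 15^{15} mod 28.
15

Using successive squaring:
Binary expansion of 15: 1111
Powers of 15 mod 28 (each is the square of the previous):
  15^1 ≡ 15 (mod 28)
  15^2 ≡ 15² = 225 ≡ 1 (mod 28)
  15^4 ≡ 1² = 1 ≡ 1 (mod 28)
  15^8 ≡ 1² = 1 ≡ 1 (mod 28)
15 = 8 + 4 + 2 + 1, so 15^15 = 15^8 × 15^4 × 15^2 × 15^1 ≡ 1 × 1 × 1 × 15 (mod 28)
Multiplying step by step:
  1 × 1 = 1 ≡ 1 (mod 28)
  1 × 1 = 1 ≡ 1 (mod 28)
  1 × 15 = 15 ≡ 15 (mod 28)
Result: 15^15 ≡ 15 (mod 28)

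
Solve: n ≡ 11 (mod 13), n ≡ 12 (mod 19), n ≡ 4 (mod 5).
M = 13 × 19 × 5 = 1235. M₁ = 95, y₁ ≡ 10 (mod 13). M₂ = 65, y₂ ≡ 12 (mod 19). M₃ = 247, y₃ ≡ 3 (mod 5). n = 11×95×10 + 12×65×12 + 4×247×3 ≡ 544 (mod 1235)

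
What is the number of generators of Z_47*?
Number of primitive roots mod 47 = φ(46) = 22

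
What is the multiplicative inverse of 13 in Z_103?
8

Using Extended Euclidean Algorithm:
gcd(13, 103) = 1
Bezout coefficients: 13 × 8 + 103 × -1 = 1
So 13 × 8 ≡ 1 (mod 103)
The inverse is 8 mod 103 = 8
Verification: 13 × 8 = 104 = 1 × 103 + 1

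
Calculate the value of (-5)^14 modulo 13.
Using Fermat: (-5)^{12} ≡ 1 (mod 13). 14 ≡ 2 (mod 12). So (-5)^{14} ≡ (-5)^{2} ≡ 12 (mod 13)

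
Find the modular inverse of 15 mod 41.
15^(-1) ≡ 11 (mod 41). Verification: 15 × 11 = 165 ≡ 1 (mod 41)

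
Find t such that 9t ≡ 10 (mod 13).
4

Since gcd(9, 13) = 1 divides 10, a solution exists.
Multiply both sides by the inverse of 9 mod 13:
  9^(-1) mod 13 = 3
  x ≡ 3 × 10 ≡ 30 ≡ 4 (mod 13)
Verification: 9 × 4 = 36 = 2 × 13 + 10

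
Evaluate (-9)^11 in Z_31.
Using repeated squaring. (-9) ≡ 22 (mod 31). 11 = 8 + 2 + 1 (binary 1011). Repeated squaring mod 31: 22^1 ≡ 22; 22^2 ≡ 22² = 484 ≡ 19; 22^4 ≡ 19² = 361 ≡ 20; 22^8 ≡ 20² = 400 ≡ 28. Multiply: (-9)^11 ≡ 22^8 × 22^2 × 22^1 ≡ 28 × 19 × 22 (mod 31): 28 × 19 = 532 ≡ 5; 5 × 22 = 110 ≡ 17. So (-9)^11 ≡ 17 (mod 31).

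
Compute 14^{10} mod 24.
16

Using successive squaring:
Binary expansion of 10: 1010
Powers of 14 mod 24 (each is the square of the previous):
  14^1 ≡ 14 (mod 24)
  14^2 ≡ 14² = 196 ≡ 4 (mod 24)
  14^4 ≡ 4² = 16 ≡ 16 (mod 24)
  14^8 ≡ 16² = 256 ≡ 16 (mod 24)
10 = 8 + 2, so 14^10 = 14^8 × 14^2 ≡ 16 × 4 (mod 24)
Multiplying step by step:
  16 × 4 = 64 ≡ 16 (mod 24)
Result: 14^10 ≡ 16 (mod 24)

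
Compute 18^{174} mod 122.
52

Using successive squaring:
Binary expansion of 174: 10101110
Powers of 18 mod 122 (each is the square of the previous):
  18^1 ≡ 18 (mod 122)
  18^2 ≡ 18² = 324 ≡ 80 (mod 122)
  18^4 ≡ 80² = 6400 ≡ 56 (mod 122)
  18^8 ≡ 56² = 3136 ≡ 86 (mod 122)
  18^16 ≡ 86² = 7396 ≡ 76 (mod 122)
  18^32 ≡ 76² = 5776 ≡ 42 (mod 122)
  18^64 ≡ 42² = 1764 ≡ 56 (mod 122)
  18^128 ≡ 56² = 3136 ≡ 86 (mod 122)
174 = 128 + 32 + 8 + 4 + 2, so 18^174 = 18^128 × 18^32 × 18^8 × 18^4 × 18^2 ≡ 86 × 42 × 86 × 56 × 80 (mod 122)
Multiplying step by step:
  86 × 42 = 3612 ≡ 74 (mod 122)
  74 × 86 = 6364 ≡ 20 (mod 122)
  20 × 56 = 1120 ≡ 22 (mod 122)
  22 × 80 = 1760 ≡ 52 (mod 122)
Result: 18^174 ≡ 52 (mod 122)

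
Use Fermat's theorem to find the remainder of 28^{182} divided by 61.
52

By Fermat's Little Theorem, a^(p-1) ≡ 1 (mod p) for prime p and gcd(a, p) = 1
Here p = 61, so 28^60 ≡ 1 (mod 61)
We can reduce the exponent: 182 mod 60 = 2
So 28^182 ≡ 28^2 (mod 61)
Computing: 28^2 mod 61 = 52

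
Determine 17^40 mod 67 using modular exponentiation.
Using repeated squaring. 40 = 32 + 8 (binary 101000). Repeated squaring mod 67: 17^1 ≡ 17; 17^2 ≡ 17² = 289 ≡ 21; 17^4 ≡ 21² = 441 ≡ 39; 17^8 ≡ 39² = 1521 ≡ 47; 17^16 ≡ 47² = 2209 ≡ 65; 17^32 ≡ 65² = 4225 ≡ 4. Multiply: 17^40 = 17^32 × 17^8 ≡ 4 × 47 (mod 67): 4 × 47 = 188 ≡ 54. So 17^40 ≡ 54 (mod 67).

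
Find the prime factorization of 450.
2 × 3^2 × 5^2

Divide by primes starting from smallest:
450 ÷ 2 = 225
225 ÷ 3 = 75
75 ÷ 3 = 25
25 ÷ 5 = 5
5 ÷ 5 = 1

450 = 2 × 3^2 × 5^2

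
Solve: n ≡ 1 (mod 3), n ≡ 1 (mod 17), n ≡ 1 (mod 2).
M = 3 × 17 × 2 = 102. M₁ = 34, y₁ ≡ 1 (mod 3). M₂ = 6, y₂ ≡ 3 (mod 17). M₃ = 51, y₃ ≡ 1 (mod 2). n = 1×34×1 + 1×6×3 + 1×51×1 ≡ 1 (mod 102)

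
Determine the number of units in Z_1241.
1152

Prime factorization: 1241 = 17 × 73
Using the formula φ(n) = n × Π(1 - 1/p) for each prime factor p:
φ(1241) = 1241 × (1 - 1/17) × (1 - 1/73)
φ(1241) = 1152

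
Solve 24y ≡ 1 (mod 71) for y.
24^(-1) ≡ 3 (mod 71). Verification: 24 × 3 = 72 ≡ 1 (mod 71)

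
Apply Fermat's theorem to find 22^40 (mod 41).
By Fermat's Little Theorem, 22^{40} ≡ 1 (mod 41) since 41 is prime and gcd(22, 41) = 1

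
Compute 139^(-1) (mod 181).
139^(-1) ≡ 56 (mod 181). Verification: 139 × 56 = 7784 ≡ 1 (mod 181)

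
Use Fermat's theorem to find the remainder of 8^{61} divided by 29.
27

By Fermat's Little Theorem, a^(p-1) ≡ 1 (mod p) for prime p and gcd(a, p) = 1
Here p = 29, so 8^28 ≡ 1 (mod 29)
We can reduce the exponent: 61 mod 28 = 5
So 8^61 ≡ 8^5 (mod 29)
Computing: 8^5 mod 29 = 27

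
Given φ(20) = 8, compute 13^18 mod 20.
By Euler: 13^{8} ≡ 1 (mod 20) since gcd(13, 20) = 1. 18 = 2×8 + 2. So 13^{18} ≡ 13^{2} ≡ 9 (mod 20)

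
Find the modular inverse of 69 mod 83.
69^(-1) ≡ 77 (mod 83). Verification: 69 × 77 = 5313 ≡ 1 (mod 83)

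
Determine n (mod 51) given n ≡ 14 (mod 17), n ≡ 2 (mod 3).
14

Using the Chinese Remainder Theorem:
M = product of moduli = 51
For equation 1: M_1 = 3, 3 ≡ 3 (mod 17), inverse of 3 mod 17 is 6 (check: 3 × 6 = 18 ≡ 1 (mod 17))
For equation 2: M_2 = 17, 17 ≡ 2 (mod 3), inverse of 17 mod 3 is 2 (check: 2 × 2 = 4 ≡ 1 (mod 3))
Combine: n ≡ Σ r_i×M_i×(M_i⁻¹ mod m_i) = 14×3×6 + 2×17×2 = 252 + 68 = 320
320 mod 51 = 14
n ≡ 14 (mod 51)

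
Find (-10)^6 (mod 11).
(-10) ≡ 1 (mod 11). 6 = 4 + 2 (binary 110). Repeated squaring mod 11: 1^1 ≡ 1; 1^2 ≡ 1² = 1 ≡ 1; 1^4 ≡ 1² = 1 ≡ 1. Multiply: (-10)^6 ≡ 1^4 × 1^2 ≡ 1 × 1 (mod 11): 1 × 1 = 1 ≡ 1. So (-10)^6 ≡ 1 (mod 11).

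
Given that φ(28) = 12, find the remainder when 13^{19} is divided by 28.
By Euler: 13^{12} ≡ 1 (mod 28) since gcd(13, 28) = 1. 19 = 1×12 + 7. So 13^{19} ≡ 13^{7} ≡ 13 (mod 28)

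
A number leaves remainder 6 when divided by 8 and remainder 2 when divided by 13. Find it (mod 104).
M = 8 × 13 = 104. M₁ = 13, y₁ ≡ 5 (mod 8). M₂ = 8, y₂ ≡ 5 (mod 13). z = 6×13×5 + 2×8×5 ≡ 54 (mod 104)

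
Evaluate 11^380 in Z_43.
Using Fermat: 11^{42} ≡ 1 (mod 43). 380 ≡ 2 (mod 42). So 11^{380} ≡ 11^{2} ≡ 35 (mod 43)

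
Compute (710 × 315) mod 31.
16

(710 × 315) = 223650
223650 mod 31 = 16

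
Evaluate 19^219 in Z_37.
Using Fermat: 19^{36} ≡ 1 (mod 37). 219 ≡ 3 (mod 36). So 19^{219} ≡ 19^{3} ≡ 14 (mod 37)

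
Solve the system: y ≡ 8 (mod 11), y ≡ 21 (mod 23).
M = 11 × 23 = 253. M₁ = 23, y₁ ≡ 1 (mod 11). M₂ = 11, y₂ ≡ 21 (mod 23). y = 8×23×1 + 21×11×21 ≡ 228 (mod 253)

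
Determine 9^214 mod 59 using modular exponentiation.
Using Fermat: 9^{58} ≡ 1 (mod 59). 214 ≡ 40 (mod 58). So 9^{214} ≡ 9^{40} ≡ 15 (mod 59)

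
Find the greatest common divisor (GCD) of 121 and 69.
1

Using the Euclidean algorithm:
121 = 1 × 69 + 52
69 = 1 × 52 + 17
52 = 3 × 17 + 1
17 = 17 × 1 + 0

GCD(121, 69) = 1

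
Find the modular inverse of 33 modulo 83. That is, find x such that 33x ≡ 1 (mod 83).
78

Using Extended Euclidean Algorithm:
gcd(33, 83) = 1
Bezout coefficients: 33 × -5 + 83 × 2 = 1
So 33 × -5 ≡ 1 (mod 83)
The inverse is -5 mod 83 = 78
Verification: 33 × 78 = 2574 = 31 × 83 + 1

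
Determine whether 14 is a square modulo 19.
By Euler's criterion: 14^{9} ≡ 18 (mod 19). Since this equals -1 (≡ 18), 14 is not a QR.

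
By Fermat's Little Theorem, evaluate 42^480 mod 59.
By Fermat: 42^{58} ≡ 1 (mod 59). 480 = 8×58 + 16. So 42^{480} ≡ 42^{16} ≡ 4 (mod 59)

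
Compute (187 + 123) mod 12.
10

(187 + 123) = 310
310 mod 12 = 10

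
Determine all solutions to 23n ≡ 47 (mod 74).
31

Since gcd(23, 74) = 1 divides 47, a solution exists.
Multiply both sides by the inverse of 23 mod 74:
  23^(-1) mod 74 = 29
  x ≡ 29 × 47 ≡ 1363 ≡ 31 (mod 74)
Verification: 23 × 31 = 713 = 9 × 74 + 47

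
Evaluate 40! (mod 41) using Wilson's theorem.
By Wilson's theorem, (40)! ≡ -1 ≡ 40 (mod 41)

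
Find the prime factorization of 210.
2 × 3 × 5 × 7

Divide by primes starting from smallest:
210 ÷ 2 = 105
105 ÷ 3 = 35
35 ÷ 5 = 7
7 ÷ 7 = 1

210 = 2 × 3 × 5 × 7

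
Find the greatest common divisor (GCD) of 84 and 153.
3

Using the Euclidean algorithm:
84 = 0 × 153 + 84
153 = 1 × 84 + 69
84 = 1 × 69 + 15
69 = 4 × 15 + 9
15 = 1 × 9 + 6
9 = 1 × 6 + 3
6 = 2 × 3 + 0

GCD(84, 153) = 3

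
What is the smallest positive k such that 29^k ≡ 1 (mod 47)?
Powers of 29 mod 47: 29^1≡29, 29^2≡42, 29^3≡43, 29^4≡25, 29^5≡20, 29^6≡16, 29^7≡41, 29^8≡14, 29^9≡30, 29^10≡24, 29^11≡38, 29^12≡21, 29^13≡45, 29^14≡36, 29^15≡10, 29^16≡8, 29^17≡44, 29^18≡7, 29^19≡15, 29^20≡12, 29^21≡19, 29^22≡34, 29^23≡46, 29^24≡18, 29^25≡5, 29^26≡4, 29^27≡22, 29^28≡27, 29^29≡31, 29^30≡6, 29^31≡33, 29^32≡17, 29^33≡23, 29^34≡9, 29^35≡26, 29^36≡2, 29^37≡11, 29^38≡37, 29^39≡39, 29^40≡3, 29^41≡40, 29^42≡32, 29^43≡35, 29^44≡28, 29^45≡13, 29^46≡1. Order = 46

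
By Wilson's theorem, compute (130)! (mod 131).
By Wilson's theorem, (130)! ≡ -1 ≡ 130 (mod 131)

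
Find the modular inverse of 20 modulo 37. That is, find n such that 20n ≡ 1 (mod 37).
13

Using Extended Euclidean Algorithm:
gcd(20, 37) = 1
Bezout coefficients: 20 × 13 + 37 × -7 = 1
So 20 × 13 ≡ 1 (mod 37)
The inverse is 13 mod 37 = 13
Verification: 20 × 13 = 260 = 7 × 37 + 1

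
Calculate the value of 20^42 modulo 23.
Using Fermat: 20^{22} ≡ 1 (mod 23). 42 ≡ 20 (mod 22). So 20^{42} ≡ 20^{20} ≡ 18 (mod 23)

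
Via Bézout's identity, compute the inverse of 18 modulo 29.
Extended GCD: 18(-8) + 29(5) = 1. So 18^(-1) ≡ 21 ≡ 21 (mod 29). Verify: 18 × 21 = 378 ≡ 1 (mod 29)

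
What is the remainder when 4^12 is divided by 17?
Using repeated squaring. 12 = 8 + 4 (binary 1100). Repeated squaring mod 17: 4^1 ≡ 4; 4^2 ≡ 4² = 16 ≡ 16; 4^4 ≡ 16² = 256 ≡ 1; 4^8 ≡ 1² = 1 ≡ 1. Multiply: 4^12 = 4^8 × 4^4 ≡ 1 × 1 (mod 17): 1 × 1 = 1 ≡ 1. So 4^12 ≡ 1 (mod 17).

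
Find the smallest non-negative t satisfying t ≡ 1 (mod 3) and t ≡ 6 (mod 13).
M = 3 × 13 = 39. M₁ = 13, y₁ ≡ 1 (mod 3). M₂ = 3, y₂ ≡ 9 (mod 13). t = 1×13×1 + 6×3×9 ≡ 19 (mod 39)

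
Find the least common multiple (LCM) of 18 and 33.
198

First find GCD(18, 33) using the Euclidean algorithm:
18 = 0 × 33 + 18
33 = 1 × 18 + 15
18 = 1 × 15 + 3
15 = 5 × 3 + 0
GCD(18, 33) = 3

LCM formula: LCM(a, b) = (a × b) / GCD(a, b)
LCM(18, 33) = (18 × 33) / 3
LCM(18, 33) = 594 / 3
LCM(18, 33) = 198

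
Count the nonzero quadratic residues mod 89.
For prime 89, there are (p-1)/2 = (89-1)/2 = 44 quadratic residues (excluding 0).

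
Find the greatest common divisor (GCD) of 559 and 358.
1

Using the Euclidean algorithm:
559 = 1 × 358 + 201
358 = 1 × 201 + 157
201 = 1 × 157 + 44
157 = 3 × 44 + 25
44 = 1 × 25 + 19
25 = 1 × 19 + 6
19 = 3 × 6 + 1
6 = 6 × 1 + 0

GCD(559, 358) = 1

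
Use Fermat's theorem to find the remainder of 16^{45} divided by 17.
16

By Fermat's Little Theorem, a^(p-1) ≡ 1 (mod p) for prime p and gcd(a, p) = 1
Here p = 17, so 16^16 ≡ 1 (mod 17)
We can reduce the exponent: 45 mod 16 = 13
So 16^45 ≡ 16^13 (mod 17)
Computing: 16^13 mod 17 = 16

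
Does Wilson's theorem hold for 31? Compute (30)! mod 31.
(30)! mod 31 = 30. Since this equals -1 (mod 31), Wilson confirms 31 is prime.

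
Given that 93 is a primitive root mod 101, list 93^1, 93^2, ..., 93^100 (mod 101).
g^1, g^2, ..., g^{100} mod 101: {93, 64, 94, 56, 57, 49, 12, 5, 61, 17, 66, 78, 83, 43, 60, 25, 2, 85, 27, 87, 11, 13, 98, 24, 10, 21, 34, 31, 55, 65, 86, 19, 50, 4, 69, 54, 73, 22, 26, 95, 48, 20, 42, 68, 62, 9, 29, 71, 38, 100, 8, 37, 7, 45, 44, 52, 89, 96, 40, 84, 35, 23, 18, 58, 41, 76, 99, 16, 74, 14, 90, 88, 3, 77, 91, 80, 67, 70, 46, 36, 15, 82, 51, 97, 32, 47, 28, 79, 75, 6, 53, 81, 59, 33, 39, 92, 72, 30, 63, 1}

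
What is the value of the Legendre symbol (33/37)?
(33/37) = 33^{18} mod 37 = 1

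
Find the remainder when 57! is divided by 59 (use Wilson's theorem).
(58)! = (57)! × (58) ≡ -1 (mod 59). So (57)! ≡ -1 × (58)^(-1) ≡ (-1)×(-1) = 1 (mod 59)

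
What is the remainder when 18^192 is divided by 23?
Using Fermat: 18^{22} ≡ 1 (mod 23). 192 ≡ 16 (mod 22). So 18^{192} ≡ 18^{16} ≡ 3 (mod 23)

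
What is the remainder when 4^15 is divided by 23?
Using repeated squaring. 15 = 8 + 4 + 2 + 1 (binary 1111). Repeated squaring mod 23: 4^1 ≡ 4; 4^2 ≡ 4² = 16 ≡ 16; 4^4 ≡ 16² = 256 ≡ 3; 4^8 ≡ 3² = 9 ≡ 9. Multiply: 4^15 = 4^8 × 4^4 × 4^2 × 4^1 ≡ 9 × 3 × 16 × 4 (mod 23): 9 × 3 = 27 ≡ 4; 4 × 16 = 64 ≡ 18; 18 × 4 = 72 ≡ 3. So 4^15 ≡ 3 (mod 23).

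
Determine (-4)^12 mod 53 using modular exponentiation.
Using repeated squaring. (-4) ≡ 49 (mod 53). 12 = 8 + 4 (binary 1100). Repeated squaring mod 53: 49^1 ≡ 49; 49^2 ≡ 49² = 2401 ≡ 16; 49^4 ≡ 16² = 256 ≡ 44; 49^8 ≡ 44² = 1936 ≡ 28. Multiply: (-4)^12 ≡ 49^8 × 49^4 ≡ 28 × 44 (mod 53): 28 × 44 = 1232 ≡ 13. So (-4)^12 ≡ 13 (mod 53).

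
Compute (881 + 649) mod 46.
12

(881 + 649) = 1530
1530 mod 46 = 12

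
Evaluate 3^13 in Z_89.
Using repeated squaring. 13 = 8 + 4 + 1 (binary 1101). Repeated squaring mod 89: 3^1 ≡ 3; 3^2 ≡ 3² = 9 ≡ 9; 3^4 ≡ 9² = 81 ≡ 81; 3^8 ≡ 81² = 6561 ≡ 64. Multiply: 3^13 = 3^8 × 3^4 × 3^1 ≡ 64 × 81 × 3 (mod 89): 64 × 81 = 5184 ≡ 22; 22 × 3 = 66 ≡ 66. So 3^13 ≡ 66 (mod 89).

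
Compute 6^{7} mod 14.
6

Using successive squaring:
Binary expansion of 7: 111
Powers of 6 mod 14 (each is the square of the previous):
  6^1 ≡ 6 (mod 14)
  6^2 ≡ 6² = 36 ≡ 8 (mod 14)
  6^4 ≡ 8² = 64 ≡ 8 (mod 14)
7 = 4 + 2 + 1, so 6^7 = 6^4 × 6^2 × 6^1 ≡ 8 × 8 × 6 (mod 14)
Multiplying step by step:
  8 × 8 = 64 ≡ 8 (mod 14)
  8 × 6 = 48 ≡ 6 (mod 14)
Result: 6^7 ≡ 6 (mod 14)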